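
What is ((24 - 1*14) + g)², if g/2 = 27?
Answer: 4096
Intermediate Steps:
g = 54 (g = 2*27 = 54)
((24 - 1*14) + g)² = ((24 - 1*14) + 54)² = ((24 - 14) + 54)² = (10 + 54)² = 64² = 4096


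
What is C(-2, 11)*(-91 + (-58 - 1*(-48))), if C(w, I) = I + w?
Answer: -909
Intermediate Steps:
C(-2, 11)*(-91 + (-58 - 1*(-48))) = (11 - 2)*(-91 + (-58 - 1*(-48))) = 9*(-91 + (-58 + 48)) = 9*(-91 - 10) = 9*(-101) = -909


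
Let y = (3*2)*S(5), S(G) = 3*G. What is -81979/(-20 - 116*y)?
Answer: 81979/10460 ≈ 7.8374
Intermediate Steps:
y = 90 (y = (3*2)*(3*5) = 6*15 = 90)
-81979/(-20 - 116*y) = -81979/(-20 - 116*90) = -81979/(-20 - 10440) = -81979/(-10460) = -81979*(-1/10460) = 81979/10460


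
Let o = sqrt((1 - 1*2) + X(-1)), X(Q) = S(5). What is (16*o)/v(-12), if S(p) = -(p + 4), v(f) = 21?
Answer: 16*I*sqrt(10)/21 ≈ 2.4094*I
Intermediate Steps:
S(p) = -4 - p (S(p) = -(4 + p) = -4 - p)
X(Q) = -9 (X(Q) = -4 - 1*5 = -4 - 5 = -9)
o = I*sqrt(10) (o = sqrt((1 - 1*2) - 9) = sqrt((1 - 2) - 9) = sqrt(-1 - 9) = sqrt(-10) = I*sqrt(10) ≈ 3.1623*I)
(16*o)/v(-12) = (16*(I*sqrt(10)))/21 = (16*I*sqrt(10))*(1/21) = 16*I*sqrt(10)/21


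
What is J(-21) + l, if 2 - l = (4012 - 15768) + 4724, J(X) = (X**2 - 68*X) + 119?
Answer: 9022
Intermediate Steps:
J(X) = 119 + X**2 - 68*X
l = 7034 (l = 2 - ((4012 - 15768) + 4724) = 2 - (-11756 + 4724) = 2 - 1*(-7032) = 2 + 7032 = 7034)
J(-21) + l = (119 + (-21)**2 - 68*(-21)) + 7034 = (119 + 441 + 1428) + 7034 = 1988 + 7034 = 9022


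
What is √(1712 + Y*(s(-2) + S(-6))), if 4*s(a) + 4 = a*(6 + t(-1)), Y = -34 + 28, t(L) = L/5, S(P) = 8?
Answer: √42185/5 ≈ 41.078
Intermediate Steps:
t(L) = L/5 (t(L) = L*(⅕) = L/5)
Y = -6
s(a) = -1 + 29*a/20 (s(a) = -1 + (a*(6 + (⅕)*(-1)))/4 = -1 + (a*(6 - ⅕))/4 = -1 + (a*(29/5))/4 = -1 + (29*a/5)/4 = -1 + 29*a/20)
√(1712 + Y*(s(-2) + S(-6))) = √(1712 - 6*((-1 + (29/20)*(-2)) + 8)) = √(1712 - 6*((-1 - 29/10) + 8)) = √(1712 - 6*(-39/10 + 8)) = √(1712 - 6*41/10) = √(1712 - 123/5) = √(8437/5) = √42185/5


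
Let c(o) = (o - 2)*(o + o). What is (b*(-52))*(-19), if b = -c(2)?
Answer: 0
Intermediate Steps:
c(o) = 2*o*(-2 + o) (c(o) = (-2 + o)*(2*o) = 2*o*(-2 + o))
b = 0 (b = -2*2*(-2 + 2) = -2*2*0 = -1*0 = 0)
(b*(-52))*(-19) = (0*(-52))*(-19) = 0*(-19) = 0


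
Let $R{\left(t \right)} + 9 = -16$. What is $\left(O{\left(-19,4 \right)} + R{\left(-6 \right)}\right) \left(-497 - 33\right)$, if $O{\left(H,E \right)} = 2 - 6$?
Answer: $15370$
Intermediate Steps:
$O{\left(H,E \right)} = -4$
$R{\left(t \right)} = -25$ ($R{\left(t \right)} = -9 - 16 = -25$)
$\left(O{\left(-19,4 \right)} + R{\left(-6 \right)}\right) \left(-497 - 33\right) = \left(-4 - 25\right) \left(-497 - 33\right) = \left(-29\right) \left(-530\right) = 15370$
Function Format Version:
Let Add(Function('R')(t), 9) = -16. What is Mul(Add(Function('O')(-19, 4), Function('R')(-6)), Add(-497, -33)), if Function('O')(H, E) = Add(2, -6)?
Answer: 15370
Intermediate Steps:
Function('O')(H, E) = -4
Function('R')(t) = -25 (Function('R')(t) = Add(-9, -16) = -25)
Mul(Add(Function('O')(-19, 4), Function('R')(-6)), Add(-497, -33)) = Mul(Add(-4, -25), Add(-497, -33)) = Mul(-29, -530) = 15370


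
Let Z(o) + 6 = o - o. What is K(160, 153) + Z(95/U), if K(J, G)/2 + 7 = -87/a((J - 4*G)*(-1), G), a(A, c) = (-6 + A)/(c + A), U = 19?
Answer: -57095/223 ≈ -256.03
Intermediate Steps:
a(A, c) = (-6 + A)/(A + c)
K(J, G) = -14 - 174*(-J + 5*G)/(-6 - J + 4*G) (K(J, G) = -14 + 2*(-87*((J - 4*G)*(-1) + G)/(-6 + (J - 4*G)*(-1))) = -14 + 2*(-87*((-J + 4*G) + G)/(-6 + (-J + 4*G))) = -14 + 2*(-87*(-J + 5*G)/(-6 - J + 4*G)) = -14 - 174*(-J + 5*G)/(-6 - J + 4*G))
Z(o) = -6 (Z(o) = -6 + (o - o) = -6 + 0 = -6)
K(160, 153) + Z(95/U) = 2*(-42 - 94*160 + 463*153)/(6 + 160 - 4*153) - 6 = 2*(-42 - 15040 + 70839)/(6 + 160 - 612) - 6 = 2*55757/(-446) - 6 = 2*(-1/446)*55757 - 6 = -55757/223 - 6 = -57095/223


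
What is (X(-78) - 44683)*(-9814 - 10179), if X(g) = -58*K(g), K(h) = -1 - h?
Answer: 982635957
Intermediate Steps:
X(g) = 58 + 58*g (X(g) = -58*(-1 - g) = 58 + 58*g)
(X(-78) - 44683)*(-9814 - 10179) = ((58 + 58*(-78)) - 44683)*(-9814 - 10179) = ((58 - 4524) - 44683)*(-19993) = (-4466 - 44683)*(-19993) = -49149*(-19993) = 982635957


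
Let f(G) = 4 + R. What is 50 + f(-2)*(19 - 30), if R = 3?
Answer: -27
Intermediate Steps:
f(G) = 7 (f(G) = 4 + 3 = 7)
50 + f(-2)*(19 - 30) = 50 + 7*(19 - 30) = 50 + 7*(-11) = 50 - 77 = -27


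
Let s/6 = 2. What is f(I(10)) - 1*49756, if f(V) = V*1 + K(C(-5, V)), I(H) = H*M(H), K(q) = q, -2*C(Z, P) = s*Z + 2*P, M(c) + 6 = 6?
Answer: -49726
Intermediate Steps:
s = 12 (s = 6*2 = 12)
M(c) = 0 (M(c) = -6 + 6 = 0)
C(Z, P) = -P - 6*Z (C(Z, P) = -(12*Z + 2*P)/2 = -(2*P + 12*Z)/2 = -P - 6*Z)
I(H) = 0 (I(H) = H*0 = 0)
f(V) = 30 (f(V) = V*1 + (-V - 6*(-5)) = V + (-V + 30) = V + (30 - V) = 30)
f(I(10)) - 1*49756 = 30 - 1*49756 = 30 - 49756 = -49726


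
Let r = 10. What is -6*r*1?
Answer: -60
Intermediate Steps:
-6*r*1 = -6*10*1 = -60*1 = -60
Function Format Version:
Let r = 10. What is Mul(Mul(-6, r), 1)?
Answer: -60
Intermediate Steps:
Mul(Mul(-6, r), 1) = Mul(Mul(-6, 10), 1) = Mul(-60, 1) = -60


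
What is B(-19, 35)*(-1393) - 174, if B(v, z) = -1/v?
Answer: -4699/19 ≈ -247.32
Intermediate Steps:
B(-19, 35)*(-1393) - 174 = -1/(-19)*(-1393) - 174 = -1*(-1/19)*(-1393) - 174 = (1/19)*(-1393) - 174 = -1393/19 - 174 = -4699/19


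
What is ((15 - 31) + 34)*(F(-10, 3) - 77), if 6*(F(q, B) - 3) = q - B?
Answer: -1371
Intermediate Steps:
F(q, B) = 3 - B/6 + q/6 (F(q, B) = 3 + (q - B)/6 = 3 + (-B/6 + q/6) = 3 - B/6 + q/6)
((15 - 31) + 34)*(F(-10, 3) - 77) = ((15 - 31) + 34)*((3 - ⅙*3 + (⅙)*(-10)) - 77) = (-16 + 34)*((3 - ½ - 5/3) - 77) = 18*(⅚ - 77) = 18*(-457/6) = -1371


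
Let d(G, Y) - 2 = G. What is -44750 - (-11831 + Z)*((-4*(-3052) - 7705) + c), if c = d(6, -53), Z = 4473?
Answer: 33147188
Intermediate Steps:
d(G, Y) = 2 + G
c = 8 (c = 2 + 6 = 8)
-44750 - (-11831 + Z)*((-4*(-3052) - 7705) + c) = -44750 - (-11831 + 4473)*((-4*(-3052) - 7705) + 8) = -44750 - (-7358)*((12208 - 7705) + 8) = -44750 - (-7358)*(4503 + 8) = -44750 - (-7358)*4511 = -44750 - 1*(-33191938) = -44750 + 33191938 = 33147188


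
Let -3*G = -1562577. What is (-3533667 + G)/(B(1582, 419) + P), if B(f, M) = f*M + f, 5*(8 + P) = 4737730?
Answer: -1506404/805989 ≈ -1.8690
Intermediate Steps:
P = 947538 (P = -8 + (⅕)*4737730 = -8 + 947546 = 947538)
G = 520859 (G = -⅓*(-1562577) = 520859)
B(f, M) = f + M*f (B(f, M) = M*f + f = f + M*f)
(-3533667 + G)/(B(1582, 419) + P) = (-3533667 + 520859)/(1582*(1 + 419) + 947538) = -3012808/(1582*420 + 947538) = -3012808/(664440 + 947538) = -3012808/1611978 = -3012808*1/1611978 = -1506404/805989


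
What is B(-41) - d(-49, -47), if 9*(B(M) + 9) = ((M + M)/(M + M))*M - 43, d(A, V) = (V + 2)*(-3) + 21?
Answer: -523/3 ≈ -174.33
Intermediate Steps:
d(A, V) = 15 - 3*V (d(A, V) = (2 + V)*(-3) + 21 = (-6 - 3*V) + 21 = 15 - 3*V)
B(M) = -124/9 + M/9 (B(M) = -9 + (((M + M)/(M + M))*M - 43)/9 = -9 + (((2*M)/((2*M)))*M - 43)/9 = -9 + (((2*M)*(1/(2*M)))*M - 43)/9 = -9 + (1*M - 43)/9 = -9 + (M - 43)/9 = -9 + (-43 + M)/9 = -9 + (-43/9 + M/9) = -124/9 + M/9)
B(-41) - d(-49, -47) = (-124/9 + (1/9)*(-41)) - (15 - 3*(-47)) = (-124/9 - 41/9) - (15 + 141) = -55/3 - 1*156 = -55/3 - 156 = -523/3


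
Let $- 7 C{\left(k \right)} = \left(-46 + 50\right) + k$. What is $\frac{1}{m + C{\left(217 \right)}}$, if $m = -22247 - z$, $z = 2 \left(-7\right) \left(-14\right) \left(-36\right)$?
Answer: $- \frac{7}{106558} \approx -6.5692 \cdot 10^{-5}$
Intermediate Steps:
$C{\left(k \right)} = - \frac{4}{7} - \frac{k}{7}$ ($C{\left(k \right)} = - \frac{\left(-46 + 50\right) + k}{7} = - \frac{4 + k}{7} = - \frac{4}{7} - \frac{k}{7}$)
$z = -7056$ ($z = \left(-14\right) \left(-14\right) \left(-36\right) = 196 \left(-36\right) = -7056$)
$m = -15191$ ($m = -22247 - -7056 = -22247 + 7056 = -15191$)
$\frac{1}{m + C{\left(217 \right)}} = \frac{1}{-15191 - \frac{221}{7}} = \frac{1}{- \frac{106558}{7}} = - \frac{7}{106558}$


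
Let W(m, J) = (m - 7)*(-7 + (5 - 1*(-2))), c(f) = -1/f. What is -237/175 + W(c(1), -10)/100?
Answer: -237/175 ≈ -1.3543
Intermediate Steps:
W(m, J) = 0 (W(m, J) = (-7 + m)*(-7 + (5 + 2)) = (-7 + m)*(-7 + 7) = (-7 + m)*0 = 0)
-237/175 + W(c(1), -10)/100 = -237/175 + 0/100 = -237*1/175 + 0*(1/100) = -237/175 + 0 = -237/175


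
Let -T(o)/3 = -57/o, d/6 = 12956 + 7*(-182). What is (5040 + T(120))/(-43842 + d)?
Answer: 67219/350000 ≈ 0.19205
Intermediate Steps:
d = 70092 (d = 6*(12956 + 7*(-182)) = 6*(12956 - 1274) = 6*11682 = 70092)
T(o) = 171/o (T(o) = -(-171)/o = 171/o)
(5040 + T(120))/(-43842 + d) = (5040 + 171/120)/(-43842 + 70092) = (5040 + 171*(1/120))/26250 = (5040 + 57/40)*(1/26250) = (201657/40)*(1/26250) = 67219/350000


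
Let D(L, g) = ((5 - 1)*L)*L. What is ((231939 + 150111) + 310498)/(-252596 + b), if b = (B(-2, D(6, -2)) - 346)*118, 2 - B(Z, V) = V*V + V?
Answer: -173137/689257 ≈ -0.25119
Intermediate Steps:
D(L, g) = 4*L² (D(L, g) = (4*L)*L = 4*L²)
B(Z, V) = 2 - V - V² (B(Z, V) = 2 - (V*V + V) = 2 - (V² + V) = 2 - (V + V²) = 2 + (-V - V²) = 2 - V - V²)
b = -2504432 (b = ((2 - 4*6² - (4*6²)²) - 346)*118 = ((2 - 4*36 - (4*36)²) - 346)*118 = ((2 - 1*144 - 1*144²) - 346)*118 = ((2 - 144 - 1*20736) - 346)*118 = ((2 - 144 - 20736) - 346)*118 = (-20878 - 346)*118 = -21224*118 = -2504432)
((231939 + 150111) + 310498)/(-252596 + b) = ((231939 + 150111) + 310498)/(-252596 - 2504432) = (382050 + 310498)/(-2757028) = 692548*(-1/2757028) = -173137/689257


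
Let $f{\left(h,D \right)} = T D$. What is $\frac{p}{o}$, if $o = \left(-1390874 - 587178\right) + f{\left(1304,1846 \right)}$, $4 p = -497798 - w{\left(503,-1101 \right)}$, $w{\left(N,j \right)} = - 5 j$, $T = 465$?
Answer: $\frac{503303}{4478648} \approx 0.11238$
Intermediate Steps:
$f{\left(h,D \right)} = 465 D$
$p = - \frac{503303}{4}$ ($p = \frac{-497798 - \left(-5\right) \left(-1101\right)}{4} = \frac{-497798 - 5505}{4} = \frac{1}{4} \left(-503303\right) = - \frac{503303}{4} \approx -1.2583 \cdot 10^{5}$)
$o = -1119662$ ($o = \left(-1390874 - 587178\right) + 465 \cdot 1846 = -1978052 + 858390 = -1119662$)
$\frac{p}{o} = - \frac{503303}{4 \left(-1119662\right)} = \left(- \frac{503303}{4}\right) \left(- \frac{1}{1119662}\right) = \frac{503303}{4478648}$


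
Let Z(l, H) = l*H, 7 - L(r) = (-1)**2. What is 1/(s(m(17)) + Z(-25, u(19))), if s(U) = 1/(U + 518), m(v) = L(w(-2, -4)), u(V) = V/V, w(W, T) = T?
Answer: -524/13099 ≈ -0.040003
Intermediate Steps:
L(r) = 6 (L(r) = 7 - 1*(-1)**2 = 7 - 1*1 = 7 - 1 = 6)
u(V) = 1
m(v) = 6
s(U) = 1/(518 + U)
Z(l, H) = H*l
1/(s(m(17)) + Z(-25, u(19))) = 1/(1/(518 + 6) + 1*(-25)) = 1/(1/524 - 25) = 1/(-13099/524) = -524/13099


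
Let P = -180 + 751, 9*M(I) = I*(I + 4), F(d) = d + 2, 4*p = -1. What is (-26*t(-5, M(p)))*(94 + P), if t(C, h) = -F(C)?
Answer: -51870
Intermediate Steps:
p = -¼ (p = (¼)*(-1) = -¼ ≈ -0.25000)
F(d) = 2 + d
M(I) = I*(4 + I)/9 (M(I) = (I*(I + 4))/9 = (I*(4 + I))/9 = I*(4 + I)/9)
P = 571
t(C, h) = -2 - C (t(C, h) = -(2 + C) = -2 - C)
(-26*t(-5, M(p)))*(94 + P) = (-26*(-2 - 1*(-5)))*(94 + 571) = -26*(-2 + 5)*665 = -26*3*665 = -78*665 = -51870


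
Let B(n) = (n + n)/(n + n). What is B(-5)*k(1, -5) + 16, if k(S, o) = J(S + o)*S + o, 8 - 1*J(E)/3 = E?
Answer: 47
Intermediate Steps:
J(E) = 24 - 3*E
k(S, o) = o + S*(24 - 3*S - 3*o) (k(S, o) = (24 - 3*(S + o))*S + o = (24 + (-3*S - 3*o))*S + o = (24 - 3*S - 3*o)*S + o = S*(24 - 3*S - 3*o) + o = o + S*(24 - 3*S - 3*o))
B(n) = 1 (B(n) = (2*n)/((2*n)) = (2*n)*(1/(2*n)) = 1)
B(-5)*k(1, -5) + 16 = 1*(-5 - 3*1*(-8 + 1 - 5)) + 16 = 1*(-5 - 3*1*(-12)) + 16 = 1*(-5 + 36) + 16 = 1*31 + 16 = 31 + 16 = 47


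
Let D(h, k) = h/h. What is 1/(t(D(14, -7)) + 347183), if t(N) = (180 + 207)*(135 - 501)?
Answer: 1/205541 ≈ 4.8652e-6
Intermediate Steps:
D(h, k) = 1
t(N) = -141642 (t(N) = 387*(-366) = -141642)
1/(t(D(14, -7)) + 347183) = 1/(-141642 + 347183) = 1/205541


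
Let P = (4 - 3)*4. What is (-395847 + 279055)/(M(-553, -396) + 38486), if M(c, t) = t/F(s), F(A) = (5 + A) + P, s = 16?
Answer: -1459900/480877 ≈ -3.0359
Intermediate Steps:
P = 4 (P = 1*4 = 4)
F(A) = 9 + A (F(A) = (5 + A) + 4 = 9 + A)
M(c, t) = t/25 (M(c, t) = t/(9 + 16) = t/25)
(-395847 + 279055)/(M(-553, -396) + 38486) = (-395847 + 279055)/((1/25)*(-396) + 38486) = -116792/(-396/25 + 38486) = -116792/961754/25 = -116792*25/961754 = -1459900/480877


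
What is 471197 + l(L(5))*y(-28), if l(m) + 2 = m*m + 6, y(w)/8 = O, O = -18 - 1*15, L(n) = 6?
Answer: 460637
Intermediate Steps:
O = -33 (O = -18 - 15 = -33)
y(w) = -264 (y(w) = 8*(-33) = -264)
l(m) = 4 + m**2 (l(m) = -2 + (m*m + 6) = -2 + (m**2 + 6) = -2 + (6 + m**2) = 4 + m**2)
471197 + l(L(5))*y(-28) = 471197 + (4 + 6**2)*(-264) = 471197 + (4 + 36)*(-264) = 471197 + 40*(-264) = 471197 - 10560 = 460637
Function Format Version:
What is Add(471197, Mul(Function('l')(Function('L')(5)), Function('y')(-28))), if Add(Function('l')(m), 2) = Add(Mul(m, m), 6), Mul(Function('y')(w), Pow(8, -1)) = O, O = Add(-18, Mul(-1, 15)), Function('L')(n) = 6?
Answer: 460637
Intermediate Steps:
O = -33 (O = Add(-18, -15) = -33)
Function('y')(w) = -264 (Function('y')(w) = Mul(8, -33) = -264)
Function('l')(m) = Add(4, Pow(m, 2)) (Function('l')(m) = Add(-2, Add(Mul(m, m), 6)) = Add(-2, Add(Pow(m, 2), 6)) = Add(-2, Add(6, Pow(m, 2))) = Add(4, Pow(m, 2)))
Add(471197, Mul(Function('l')(Function('L')(5)), Function('y')(-28))) = Add(471197, Mul(Add(4, Pow(6, 2)), -264)) = Add(471197, Mul(Add(4, 36), -264)) = Add(471197, Mul(40, -264)) = Add(471197, -10560) = 460637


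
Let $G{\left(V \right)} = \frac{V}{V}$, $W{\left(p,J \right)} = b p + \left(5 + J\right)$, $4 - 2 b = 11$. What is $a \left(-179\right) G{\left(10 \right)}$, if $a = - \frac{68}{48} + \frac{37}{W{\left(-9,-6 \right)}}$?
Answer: $\frac{26671}{732} \approx 36.436$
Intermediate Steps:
$b = - \frac{7}{2}$ ($b = 2 - \frac{11}{2} = - \frac{7}{2} \approx -3.5$)
$W{\left(p,J \right)} = 5 + J - \frac{7 p}{2}$ ($W{\left(p,J \right)} = - \frac{7 p}{2} + \left(5 + J\right) = 5 + J - \frac{7 p}{2}$)
$G{\left(V \right)} = 1$
$a = - \frac{149}{732}$ ($a = - \frac{68}{48} + \frac{37}{5 - 6 - - \frac{63}{2}} = \left(-68\right) \frac{1}{48} + \frac{37}{5 - 6 + \frac{63}{2}} = - \frac{17}{12} + \frac{37}{\frac{61}{2}} = - \frac{17}{12} + 37 \cdot \frac{2}{61} = - \frac{17}{12} + \frac{74}{61} = - \frac{149}{732} \approx -0.20355$)
$a \left(-179\right) G{\left(10 \right)} = \left(- \frac{149}{732}\right) \left(-179\right) 1 = \frac{26671}{732} \cdot 1 = \frac{26671}{732}$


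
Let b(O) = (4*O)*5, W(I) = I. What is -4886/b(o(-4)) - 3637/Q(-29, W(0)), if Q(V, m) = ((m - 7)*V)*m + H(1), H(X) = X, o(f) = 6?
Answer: -220663/60 ≈ -3677.7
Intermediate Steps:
b(O) = 20*O
Q(V, m) = 1 + V*m*(-7 + m) (Q(V, m) = ((m - 7)*V)*m + 1 = ((-7 + m)*V)*m + 1 = (V*(-7 + m))*m + 1 = V*m*(-7 + m) + 1 = 1 + V*m*(-7 + m))
-4886/b(o(-4)) - 3637/Q(-29, W(0)) = -4886/(20*6) - 3637/(1 - 29*0² - 7*(-29)*0) = -4886/120 - 3637/(1 - 29*0 + 0) = -4886*1/120 - 3637/(1 + 0 + 0) = -2443/60 - 3637/1 = -2443/60 - 3637*1 = -2443/60 - 3637 = -220663/60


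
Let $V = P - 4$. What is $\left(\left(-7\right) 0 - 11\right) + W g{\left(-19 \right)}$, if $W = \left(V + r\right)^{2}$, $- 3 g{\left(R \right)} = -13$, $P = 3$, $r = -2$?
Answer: $28$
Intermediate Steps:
$V = -1$ ($V = 3 - 4 = -1$)
$g{\left(R \right)} = \frac{13}{3}$ ($g{\left(R \right)} = \left(- \frac{1}{3}\right) \left(-13\right) = \frac{13}{3}$)
$W = 9$ ($W = \left(-1 - 2\right)^{2} = \left(-3\right)^{2} = 9$)
$\left(\left(-7\right) 0 - 11\right) + W g{\left(-19 \right)} = \left(\left(-7\right) 0 - 11\right) + 9 \cdot \frac{13}{3} = \left(0 - 11\right) + 39 = -11 + 39 = 28$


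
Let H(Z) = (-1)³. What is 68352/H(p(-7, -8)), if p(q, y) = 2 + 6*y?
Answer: -68352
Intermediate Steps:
H(Z) = -1
68352/H(p(-7, -8)) = 68352/(-1) = 68352*(-1) = -68352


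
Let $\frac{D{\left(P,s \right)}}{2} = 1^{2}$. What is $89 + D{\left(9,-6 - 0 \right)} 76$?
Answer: $241$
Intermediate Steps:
$D{\left(P,s \right)} = 2$ ($D{\left(P,s \right)} = 2 \cdot 1^{2} = 2 \cdot 1 = 2$)
$89 + D{\left(9,-6 - 0 \right)} 76 = 89 + 2 \cdot 76 = 89 + 152 = 241$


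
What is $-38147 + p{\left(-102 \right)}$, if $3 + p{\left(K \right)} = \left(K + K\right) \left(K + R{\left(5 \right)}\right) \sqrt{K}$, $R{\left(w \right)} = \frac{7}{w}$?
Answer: $-38150 + \frac{102612 i \sqrt{102}}{5} \approx -38150.0 + 2.0727 \cdot 10^{5} i$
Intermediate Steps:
$p{\left(K \right)} = -3 + 2 K^{\frac{3}{2}} \left(\frac{7}{5} + K\right)$ ($p{\left(K \right)} = -3 + \left(K + K\right) \left(K + \frac{7}{5}\right) \sqrt{K} = -3 + 2 K \left(K + 7 \cdot \frac{1}{5}\right) \sqrt{K} = -3 + 2 K \left(K + \frac{7}{5}\right) \sqrt{K} = -3 + 2 K \left(\frac{7}{5} + K\right) \sqrt{K} = -3 + 2 K^{\frac{3}{2}} \left(\frac{7}{5} + K\right)$)
$-38147 + p{\left(-102 \right)} = -38147 + \left(-3 + 2 \left(-102\right)^{\frac{5}{2}} + \frac{14 \left(-102\right)^{\frac{3}{2}}}{5}\right) = -38147 + \left(-3 + 2 \cdot 10404 i \sqrt{102} + \frac{14 \left(- 102 i \sqrt{102}\right)}{5}\right) = -38147 - \left(3 - \frac{102612 i \sqrt{102}}{5}\right) = -38150 + \frac{102612 i \sqrt{102}}{5}$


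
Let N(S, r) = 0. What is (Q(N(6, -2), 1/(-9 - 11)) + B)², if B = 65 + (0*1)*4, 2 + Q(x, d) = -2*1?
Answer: 3721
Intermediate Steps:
Q(x, d) = -4 (Q(x, d) = -2 - 2*1 = -2 - 2 = -4)
B = 65 (B = 65 + 0*4 = 65 + 0 = 65)
(Q(N(6, -2), 1/(-9 - 11)) + B)² = (-4 + 65)² = 61² = 3721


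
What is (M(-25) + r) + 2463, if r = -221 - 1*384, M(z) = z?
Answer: 1833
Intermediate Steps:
r = -605 (r = -221 - 384 = -605)
(M(-25) + r) + 2463 = (-25 - 605) + 2463 = -630 + 2463 = 1833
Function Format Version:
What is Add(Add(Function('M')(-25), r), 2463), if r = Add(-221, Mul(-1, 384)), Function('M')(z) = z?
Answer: 1833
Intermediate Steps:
r = -605 (r = Add(-221, -384) = -605)
Add(Add(Function('M')(-25), r), 2463) = Add(Add(-25, -605), 2463) = Add(-630, 2463) = 1833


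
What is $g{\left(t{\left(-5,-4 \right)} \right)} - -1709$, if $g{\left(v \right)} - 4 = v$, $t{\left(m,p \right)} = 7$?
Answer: $1720$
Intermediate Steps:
$g{\left(v \right)} = 4 + v$
$g{\left(t{\left(-5,-4 \right)} \right)} - -1709 = \left(4 + 7\right) - -1709 = 11 + 1709 = 1720$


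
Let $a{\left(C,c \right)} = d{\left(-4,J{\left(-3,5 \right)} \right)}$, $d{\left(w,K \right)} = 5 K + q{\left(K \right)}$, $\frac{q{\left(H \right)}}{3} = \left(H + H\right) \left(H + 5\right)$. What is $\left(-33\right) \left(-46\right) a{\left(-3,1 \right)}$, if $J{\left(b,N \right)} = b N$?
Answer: $1252350$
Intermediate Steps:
$q{\left(H \right)} = 6 H \left(5 + H\right)$ ($q{\left(H \right)} = 3 \left(H + H\right) \left(H + 5\right) = 3 \cdot 2 H \left(5 + H\right) = 6 H \left(5 + H\right)$)
$J{\left(b,N \right)} = N b$
$d{\left(w,K \right)} = 5 K + 6 K \left(5 + K\right)$
$a{\left(C,c \right)} = 825$ ($a{\left(C,c \right)} = 5 \left(-3\right) \left(35 + 6 \cdot 5 \left(-3\right)\right) = - 15 \left(35 + 6 \left(-15\right)\right) = - 15 \left(35 - 90\right) = \left(-15\right) \left(-55\right) = 825$)
$\left(-33\right) \left(-46\right) a{\left(-3,1 \right)} = \left(-33\right) \left(-46\right) 825 = 1518 \cdot 825 = 1252350$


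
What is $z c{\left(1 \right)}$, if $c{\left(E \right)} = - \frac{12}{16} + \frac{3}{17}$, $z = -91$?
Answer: $\frac{3549}{68} \approx 52.191$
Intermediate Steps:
$c{\left(E \right)} = - \frac{39}{68}$ ($c{\left(E \right)} = \left(-12\right) \frac{1}{16} + 3 \cdot \frac{1}{17} = - \frac{3}{4} + \frac{3}{17} = - \frac{39}{68}$)
$z c{\left(1 \right)} = \left(-91\right) \left(- \frac{39}{68}\right) = \frac{3549}{68}$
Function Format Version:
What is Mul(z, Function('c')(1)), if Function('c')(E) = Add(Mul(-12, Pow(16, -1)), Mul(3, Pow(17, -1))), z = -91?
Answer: Rational(3549, 68) ≈ 52.191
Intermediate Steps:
Function('c')(E) = Rational(-39, 68) (Function('c')(E) = Add(Mul(-12, Rational(1, 16)), Mul(3, Rational(1, 17))) = Add(Rational(-3, 4), Rational(3, 17)) = Rational(-39, 68))
Mul(z, Function('c')(1)) = Mul(-91, Rational(-39, 68)) = Rational(3549, 68)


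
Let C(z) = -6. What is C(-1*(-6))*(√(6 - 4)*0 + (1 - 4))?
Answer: 18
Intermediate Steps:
C(-1*(-6))*(√(6 - 4)*0 + (1 - 4)) = -6*(√(6 - 4)*0 + (1 - 4)) = -6*(√2*0 - 3) = -6*(0 - 3) = -6*(-3) = 18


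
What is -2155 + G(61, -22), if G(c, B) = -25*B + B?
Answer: -1627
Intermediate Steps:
G(c, B) = -24*B
-2155 + G(61, -22) = -2155 - 24*(-22) = -2155 + 528 = -1627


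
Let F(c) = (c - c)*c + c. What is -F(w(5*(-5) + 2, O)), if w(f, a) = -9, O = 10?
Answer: 9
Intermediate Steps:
F(c) = c (F(c) = 0*c + c = 0 + c = c)
-F(w(5*(-5) + 2, O)) = -1*(-9) = 9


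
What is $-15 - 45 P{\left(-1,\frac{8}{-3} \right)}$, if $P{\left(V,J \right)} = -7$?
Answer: $300$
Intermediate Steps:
$-15 - 45 P{\left(-1,\frac{8}{-3} \right)} = -15 - -315 = -15 + 315 = 300$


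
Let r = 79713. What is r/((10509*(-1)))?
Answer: -26571/3503 ≈ -7.5852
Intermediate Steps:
r/((10509*(-1))) = 79713/((10509*(-1))) = 79713/(-10509) = 79713*(-1/10509) = -26571/3503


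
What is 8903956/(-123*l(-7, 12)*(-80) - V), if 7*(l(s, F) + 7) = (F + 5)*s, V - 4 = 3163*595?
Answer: -8903956/2118149 ≈ -4.2037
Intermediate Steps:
V = 1881989 (V = 4 + 3163*595 = 4 + 1881985 = 1881989)
l(s, F) = -7 + s*(5 + F)/7 (l(s, F) = -7 + ((F + 5)*s)/7 = -7 + ((5 + F)*s)/7 = -7 + (s*(5 + F))/7 = -7 + s*(5 + F)/7)
8903956/(-123*l(-7, 12)*(-80) - V) = 8903956/(-123*(-7 + (5/7)*(-7) + (1/7)*12*(-7))*(-80) - 1*1881989) = 8903956/(-123*(-7 - 5 - 12)*(-80) - 1881989) = 8903956/(-123*(-24)*(-80) - 1881989) = 8903956/(2952*(-80) - 1881989) = 8903956/(-236160 - 1881989) = 8903956/(-2118149) = 8903956*(-1/2118149) = -8903956/2118149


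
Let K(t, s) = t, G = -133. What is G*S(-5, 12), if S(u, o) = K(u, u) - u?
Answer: 0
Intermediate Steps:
S(u, o) = 0 (S(u, o) = u - u = 0)
G*S(-5, 12) = -133*0 = 0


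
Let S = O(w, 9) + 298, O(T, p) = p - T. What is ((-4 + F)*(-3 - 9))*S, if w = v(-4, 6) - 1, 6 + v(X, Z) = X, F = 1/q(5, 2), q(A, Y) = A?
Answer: 72504/5 ≈ 14501.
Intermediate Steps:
F = ⅕ (F = 1/5 = ⅕ ≈ 0.20000)
v(X, Z) = -6 + X
w = -11 (w = (-6 - 4) - 1 = -10 - 1 = -11)
S = 318 (S = (9 - 1*(-11)) + 298 = (9 + 11) + 298 = 20 + 298 = 318)
((-4 + F)*(-3 - 9))*S = ((-4 + ⅕)*(-3 - 9))*318 = -19/5*(-12)*318 = (228/5)*318 = 72504/5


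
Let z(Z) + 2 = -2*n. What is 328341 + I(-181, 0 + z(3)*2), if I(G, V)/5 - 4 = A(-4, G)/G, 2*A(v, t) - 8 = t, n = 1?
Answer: 118867547/362 ≈ 3.2836e+5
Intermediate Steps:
z(Z) = -4 (z(Z) = -2 - 2*1 = -2 - 2 = -4)
A(v, t) = 4 + t/2
I(G, V) = 20 + 5*(4 + G/2)/G (I(G, V) = 20 + 5*((4 + G/2)/G) = 20 + 5*(4 + G/2)/G)
328341 + I(-181, 0 + z(3)*2) = 328341 + (45/2 + 20/(-181)) = 328341 + (45/2 + 20*(-1/181)) = 328341 + (45/2 - 20/181) = 328341 + 8105/362 = 118867547/362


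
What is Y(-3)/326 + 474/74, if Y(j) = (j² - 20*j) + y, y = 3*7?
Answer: 40296/6031 ≈ 6.6815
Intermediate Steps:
y = 21
Y(j) = 21 + j² - 20*j (Y(j) = (j² - 20*j) + 21 = 21 + j² - 20*j)
Y(-3)/326 + 474/74 = (21 + (-3)² - 20*(-3))/326 + 474/74 = (21 + 9 + 60)*(1/326) + 474*(1/74) = 90*(1/326) + 237/37 = 45/163 + 237/37 = 40296/6031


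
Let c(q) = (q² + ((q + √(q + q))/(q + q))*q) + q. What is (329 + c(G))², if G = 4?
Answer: (351 + √2)² ≈ 1.2420e+5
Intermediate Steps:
c(q) = q² + 3*q/2 + √2*√q/2 (c(q) = (q² + ((q + √(2*q))/((2*q)))*q) + q = (q² + ((q + √2*√q)*(1/(2*q)))*q) + q = (q² + ((q + √2*√q)/(2*q))*q) + q = (q² + (q/2 + √2*√q/2)) + q = (q² + q/2 + √2*√q/2) + q = q² + 3*q/2 + √2*√q/2)
(329 + c(G))² = (329 + (4² + (3/2)*4 + √2*√4/2))² = (329 + (16 + 6 + (½)*√2*2))² = (329 + (16 + 6 + √2))² = (329 + (22 + √2))² = (351 + √2)²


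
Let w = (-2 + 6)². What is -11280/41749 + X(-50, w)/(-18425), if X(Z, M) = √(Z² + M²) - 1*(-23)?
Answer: -208794227/769225325 - 2*√689/18425 ≈ -0.27428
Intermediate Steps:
w = 16 (w = 4² = 16)
X(Z, M) = 23 + √(M² + Z²) (X(Z, M) = √(M² + Z²) + 23 = 23 + √(M² + Z²))
-11280/41749 + X(-50, w)/(-18425) = -11280/41749 + (23 + √(16² + (-50)²))/(-18425) = -11280*1/41749 + (23 + √(256 + 2500))*(-1/18425) = -11280/41749 + (23 + √2756)*(-1/18425) = -11280/41749 + (23 + 2*√689)*(-1/18425) = -11280/41749 + (-23/18425 - 2*√689/18425) = -208794227/769225325 - 2*√689/18425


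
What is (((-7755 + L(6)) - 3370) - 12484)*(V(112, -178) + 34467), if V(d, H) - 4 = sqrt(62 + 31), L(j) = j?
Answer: -813619013 - 23603*sqrt(93) ≈ -8.1385e+8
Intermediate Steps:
V(d, H) = 4 + sqrt(93) (V(d, H) = 4 + sqrt(62 + 31) = 4 + sqrt(93))
(((-7755 + L(6)) - 3370) - 12484)*(V(112, -178) + 34467) = (((-7755 + 6) - 3370) - 12484)*((4 + sqrt(93)) + 34467) = ((-7749 - 3370) - 12484)*(34471 + sqrt(93)) = (-11119 - 12484)*(34471 + sqrt(93)) = -23603*(34471 + sqrt(93)) = -813619013 - 23603*sqrt(93)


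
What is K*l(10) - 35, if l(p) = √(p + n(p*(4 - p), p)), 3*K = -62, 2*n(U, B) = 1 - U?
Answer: -35 - 93*√2 ≈ -166.52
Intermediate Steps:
n(U, B) = ½ - U/2 (n(U, B) = (1 - U)/2 = ½ - U/2)
K = -62/3 (K = (⅓)*(-62) = -62/3 ≈ -20.667)
l(p) = √(½ + p - p*(4 - p)/2) (l(p) = √(p + (½ - p*(4 - p)/2)) = √(½ + p - p*(4 - p)/2))
K*l(10) - 35 = -31*√(2 - 4*10 + 2*10²)/3 - 35 = -31*√(2 - 40 + 2*100)/3 - 35 = -31*√(2 - 40 + 200)/3 - 35 = -31*√162/3 - 35 = -31*9*√2/3 - 35 = -93*√2 - 35 = -35 - 93*√2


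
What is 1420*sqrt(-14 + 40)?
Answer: 1420*sqrt(26) ≈ 7240.6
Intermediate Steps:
1420*sqrt(-14 + 40) = 1420*sqrt(26)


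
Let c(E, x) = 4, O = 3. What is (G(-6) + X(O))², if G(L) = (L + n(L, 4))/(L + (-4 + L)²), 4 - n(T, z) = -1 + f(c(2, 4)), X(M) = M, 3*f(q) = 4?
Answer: 703921/79524 ≈ 8.8517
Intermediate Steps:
f(q) = 4/3 (f(q) = (⅓)*4 = 4/3)
n(T, z) = 11/3 (n(T, z) = 4 - (-1 + 4/3) = 4 - 1*⅓ = 4 - ⅓ = 11/3)
G(L) = (11/3 + L)/(L + (-4 + L)²) (G(L) = (L + 11/3)/(L + (-4 + L)²) = (11/3 + L)/(L + (-4 + L)²))
(G(-6) + X(O))² = ((11/3 - 6)/(-6 + (-4 - 6)²) + 3)² = (-7/3/(-6 + (-10)²) + 3)² = (-7/3/(-6 + 100) + 3)² = (-7/3/94 + 3)² = ((1/94)*(-7/3) + 3)² = (-7/282 + 3)² = (839/282)² = 703921/79524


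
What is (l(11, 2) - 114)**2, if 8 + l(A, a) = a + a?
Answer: 13924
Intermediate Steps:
l(A, a) = -8 + 2*a (l(A, a) = -8 + (a + a) = -8 + 2*a)
(l(11, 2) - 114)**2 = ((-8 + 2*2) - 114)**2 = ((-8 + 4) - 114)**2 = (-4 - 114)**2 = (-118)**2 = 13924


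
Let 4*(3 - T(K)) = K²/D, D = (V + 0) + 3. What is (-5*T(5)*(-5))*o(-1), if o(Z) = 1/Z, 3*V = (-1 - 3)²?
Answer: -225/4 ≈ -56.250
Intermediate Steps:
V = 16/3 (V = (-1 - 3)²/3 = (⅓)*(-4)² = (⅓)*16 = 16/3 ≈ 5.3333)
D = 25/3 (D = (16/3 + 0) + 3 = 16/3 + 3 = 25/3 ≈ 8.3333)
T(K) = 3 - 3*K²/100 (T(K) = 3 - K²/(4*25/3) = 3 - K²*3/(4*25) = 3 - 3*K²/100)
(-5*T(5)*(-5))*o(-1) = (-5*(3 - 3/100*5²)*(-5))/(-1) = (-5*(3 - 3/100*25)*(-5))*(-1) = (-5*(3 - ¾)*(-5))*(-1) = (-5*9/4*(-5))*(-1) = -45/4*(-5)*(-1) = (225/4)*(-1) = -225/4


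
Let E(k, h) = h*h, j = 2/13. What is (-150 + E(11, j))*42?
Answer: -1064532/169 ≈ -6299.0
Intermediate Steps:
j = 2/13 (j = 2*(1/13) = 2/13 ≈ 0.15385)
E(k, h) = h²
(-150 + E(11, j))*42 = (-150 + (2/13)²)*42 = (-150 + 4/169)*42 = -25346/169*42 = -1064532/169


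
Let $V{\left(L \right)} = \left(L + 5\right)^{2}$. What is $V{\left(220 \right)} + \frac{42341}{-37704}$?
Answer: $\frac{1908722659}{37704} \approx 50624.0$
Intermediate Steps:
$V{\left(L \right)} = \left(5 + L\right)^{2}$
$V{\left(220 \right)} + \frac{42341}{-37704} = \left(5 + 220\right)^{2} + \frac{42341}{-37704} = 225^{2} + 42341 \left(- \frac{1}{37704}\right) = 50625 - \frac{42341}{37704} = \frac{1908722659}{37704}$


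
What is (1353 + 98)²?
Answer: 2105401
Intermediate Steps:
(1353 + 98)² = 1451² = 2105401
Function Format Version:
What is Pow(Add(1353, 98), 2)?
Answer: 2105401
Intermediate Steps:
Pow(Add(1353, 98), 2) = Pow(1451, 2) = 2105401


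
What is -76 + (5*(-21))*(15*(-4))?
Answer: 6224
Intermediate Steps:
-76 + (5*(-21))*(15*(-4)) = -76 - 105*(-60) = -76 + 6300 = 6224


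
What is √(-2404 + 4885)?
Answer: √2481 ≈ 49.810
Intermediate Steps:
√(-2404 + 4885) = √2481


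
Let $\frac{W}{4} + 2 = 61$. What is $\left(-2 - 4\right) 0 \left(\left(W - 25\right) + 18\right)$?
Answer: $0$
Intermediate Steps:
$W = 236$ ($W = -8 + 4 \cdot 61 = -8 + 244 = 236$)
$\left(-2 - 4\right) 0 \left(\left(W - 25\right) + 18\right) = \left(-2 - 4\right) 0 \left(\left(236 - 25\right) + 18\right) = \left(-6\right) 0 \left(211 + 18\right) = 0 \cdot 229 = 0$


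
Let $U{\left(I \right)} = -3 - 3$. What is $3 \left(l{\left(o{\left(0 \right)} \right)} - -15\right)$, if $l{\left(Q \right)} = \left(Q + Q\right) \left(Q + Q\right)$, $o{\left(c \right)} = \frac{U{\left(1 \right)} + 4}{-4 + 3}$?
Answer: $93$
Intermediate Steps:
$U{\left(I \right)} = -6$
$o{\left(c \right)} = 2$ ($o{\left(c \right)} = \frac{-6 + 4}{-4 + 3} = - \frac{2}{-1} = \left(-2\right) \left(-1\right) = 2$)
$l{\left(Q \right)} = 4 Q^{2}$ ($l{\left(Q \right)} = 2 Q 2 Q = 4 Q^{2}$)
$3 \left(l{\left(o{\left(0 \right)} \right)} - -15\right) = 3 \left(4 \cdot 2^{2} - -15\right) = 3 \left(4 \cdot 4 + 15\right) = 3 \left(16 + 15\right) = 3 \cdot 31 = 93$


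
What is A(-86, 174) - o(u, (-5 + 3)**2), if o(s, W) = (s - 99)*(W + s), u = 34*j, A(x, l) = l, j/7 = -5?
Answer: -1528580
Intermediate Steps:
j = -35 (j = 7*(-5) = -35)
u = -1190 (u = 34*(-35) = -1190)
o(s, W) = (-99 + s)*(W + s)
A(-86, 174) - o(u, (-5 + 3)**2) = 174 - ((-1190)**2 - 99*(-5 + 3)**2 - 99*(-1190) + (-5 + 3)**2*(-1190)) = 174 - (1416100 - 99*(-2)**2 + 117810 + (-2)**2*(-1190)) = 174 - (1416100 - 99*4 + 117810 + 4*(-1190)) = 174 - (1416100 - 396 + 117810 - 4760) = 174 - 1*1528754 = 174 - 1528754 = -1528580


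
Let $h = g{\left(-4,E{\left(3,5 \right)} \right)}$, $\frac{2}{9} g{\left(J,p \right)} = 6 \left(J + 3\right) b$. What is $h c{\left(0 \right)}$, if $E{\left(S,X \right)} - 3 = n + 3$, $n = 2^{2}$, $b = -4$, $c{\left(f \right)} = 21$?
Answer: $2268$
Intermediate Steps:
$n = 4$
$E{\left(S,X \right)} = 10$ ($E{\left(S,X \right)} = 3 + \left(4 + 3\right) = 3 + 7 = 10$)
$g{\left(J,p \right)} = -324 - 108 J$ ($g{\left(J,p \right)} = \frac{9 \cdot 6 \left(J + 3\right) \left(-4\right)}{2} = \frac{9 \cdot 6 \left(3 + J\right) \left(-4\right)}{2} = \frac{9 \left(18 + 6 J\right) \left(-4\right)}{2} = \frac{9 \left(-72 - 24 J\right)}{2} = -324 - 108 J$)
$h = 108$ ($h = -324 - -432 = -324 + 432 = 108$)
$h c{\left(0 \right)} = 108 \cdot 21 = 2268$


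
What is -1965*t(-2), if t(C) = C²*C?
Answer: 15720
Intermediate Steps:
t(C) = C³
-1965*t(-2) = -1965*(-2)³ = -1965*(-8) = 15720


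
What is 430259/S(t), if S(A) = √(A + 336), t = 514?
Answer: 430259*√34/170 ≈ 14758.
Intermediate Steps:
S(A) = √(336 + A)
430259/S(t) = 430259/(√(336 + 514)) = 430259/(√850) = 430259/((5*√34)) = 430259*(√34/170) = 430259*√34/170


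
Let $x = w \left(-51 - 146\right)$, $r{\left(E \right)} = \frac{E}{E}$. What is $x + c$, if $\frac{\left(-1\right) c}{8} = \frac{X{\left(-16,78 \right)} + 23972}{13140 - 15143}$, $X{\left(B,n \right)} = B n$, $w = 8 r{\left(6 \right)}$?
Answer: $- \frac{2974936}{2003} \approx -1485.2$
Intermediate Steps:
$r{\left(E \right)} = 1$
$w = 8$ ($w = 8 \cdot 1 = 8$)
$x = -1576$ ($x = 8 \left(-51 - 146\right) = 8 \left(-197\right) = -1576$)
$c = \frac{181792}{2003}$ ($c = - 8 \frac{\left(-16\right) 78 + 23972}{13140 - 15143} = - 8 \frac{-1248 + 23972}{-2003} = - 8 \cdot 22724 \left(- \frac{1}{2003}\right) = \left(-8\right) \left(- \frac{22724}{2003}\right) = \frac{181792}{2003} \approx 90.76$)
$x + c = -1576 + \frac{181792}{2003} = - \frac{2974936}{2003}$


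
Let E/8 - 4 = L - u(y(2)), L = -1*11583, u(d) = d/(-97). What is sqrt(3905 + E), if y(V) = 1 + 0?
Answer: 3*I*sqrt(92759063)/97 ≈ 297.87*I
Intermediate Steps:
y(V) = 1
u(d) = -d/97 (u(d) = d*(-1/97) = -d/97)
L = -11583
E = -8985296/97 (E = 32 + 8*(-11583 - (-1)/97) = 32 + 8*(-11583 - 1*(-1/97)) = 32 + 8*(-11583 + 1/97) = 32 + 8*(-1123550/97) = 32 - 8988400/97 = -8985296/97 ≈ -92632.)
sqrt(3905 + E) = sqrt(3905 - 8985296/97) = sqrt(-8606511/97) = 3*I*sqrt(92759063)/97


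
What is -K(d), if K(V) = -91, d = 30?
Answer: 91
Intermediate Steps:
-K(d) = -1*(-91) = 91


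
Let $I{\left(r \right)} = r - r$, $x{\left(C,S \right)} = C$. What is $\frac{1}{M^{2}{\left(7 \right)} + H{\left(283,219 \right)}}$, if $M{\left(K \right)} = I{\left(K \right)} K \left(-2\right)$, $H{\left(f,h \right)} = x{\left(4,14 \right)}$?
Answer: $\frac{1}{4} \approx 0.25$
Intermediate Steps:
$I{\left(r \right)} = 0$
$H{\left(f,h \right)} = 4$
$M{\left(K \right)} = 0$ ($M{\left(K \right)} = 0 K \left(-2\right) = 0 \left(-2\right) = 0$)
$\frac{1}{M^{2}{\left(7 \right)} + H{\left(283,219 \right)}} = \frac{1}{0^{2} + 4} = \frac{1}{0 + 4} = \frac{1}{4}$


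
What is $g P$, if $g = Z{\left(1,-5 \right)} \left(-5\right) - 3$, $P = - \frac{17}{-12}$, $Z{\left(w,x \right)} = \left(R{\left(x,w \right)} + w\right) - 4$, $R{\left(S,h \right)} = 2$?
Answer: $\frac{17}{6} \approx 2.8333$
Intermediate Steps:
$Z{\left(w,x \right)} = -2 + w$ ($Z{\left(w,x \right)} = \left(2 + w\right) - 4 = -2 + w$)
$P = \frac{17}{12}$ ($P = \left(-17\right) \left(- \frac{1}{12}\right) = \frac{17}{12} \approx 1.4167$)
$g = 2$ ($g = \left(-2 + 1\right) \left(-5\right) - 3 = \left(-1\right) \left(-5\right) - 3 = 5 - 3 = 2$)
$g P = 2 \cdot \frac{17}{12} = \frac{17}{6}$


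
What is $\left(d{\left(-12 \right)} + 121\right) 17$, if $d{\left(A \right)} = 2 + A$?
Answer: $1887$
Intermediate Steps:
$\left(d{\left(-12 \right)} + 121\right) 17 = \left(\left(2 - 12\right) + 121\right) 17 = \left(-10 + 121\right) 17 = 111 \cdot 17 = 1887$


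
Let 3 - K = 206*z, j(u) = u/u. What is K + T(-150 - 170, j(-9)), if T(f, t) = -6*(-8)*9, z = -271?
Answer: 56261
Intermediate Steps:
j(u) = 1
T(f, t) = 432 (T(f, t) = 48*9 = 432)
K = 55829 (K = 3 - 206*(-271) = 3 - 1*(-55826) = 3 + 55826 = 55829)
K + T(-150 - 170, j(-9)) = 55829 + 432 = 56261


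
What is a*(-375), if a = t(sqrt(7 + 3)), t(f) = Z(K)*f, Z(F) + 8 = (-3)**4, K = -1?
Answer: -27375*sqrt(10) ≈ -86567.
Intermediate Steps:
Z(F) = 73 (Z(F) = -8 + (-3)**4 = -8 + 81 = 73)
t(f) = 73*f
a = 73*sqrt(10) (a = 73*sqrt(7 + 3) = 73*sqrt(10) ≈ 230.85)
a*(-375) = (73*sqrt(10))*(-375) = -27375*sqrt(10)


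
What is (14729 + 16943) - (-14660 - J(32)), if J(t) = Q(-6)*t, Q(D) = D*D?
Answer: 47484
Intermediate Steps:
Q(D) = D**2
J(t) = 36*t (J(t) = (-6)**2*t = 36*t)
(14729 + 16943) - (-14660 - J(32)) = (14729 + 16943) - (-14660 - 36*32) = 31672 - (-14660 - 1*1152) = 31672 - (-14660 - 1152) = 31672 - 1*(-15812) = 31672 + 15812 = 47484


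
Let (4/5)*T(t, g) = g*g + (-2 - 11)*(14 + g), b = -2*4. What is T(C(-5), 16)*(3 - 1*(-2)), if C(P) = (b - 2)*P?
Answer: -1675/2 ≈ -837.50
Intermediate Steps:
b = -8
C(P) = -10*P (C(P) = (-8 - 2)*P = -10*P)
T(t, g) = -455/2 - 65*g/4 + 5*g²/4 (T(t, g) = 5*(g*g + (-2 - 11)*(14 + g))/4 = 5*(g² - 13*(14 + g))/4 = 5*(g² + (-182 - 13*g))/4 = 5*(-182 + g² - 13*g)/4 = -455/2 - 65*g/4 + 5*g²/4)
T(C(-5), 16)*(3 - 1*(-2)) = (-455/2 - 65/4*16 + (5/4)*16²)*(3 - 1*(-2)) = (-455/2 - 260 + (5/4)*256)*(3 + 2) = (-455/2 - 260 + 320)*5 = -335/2*5 = -1675/2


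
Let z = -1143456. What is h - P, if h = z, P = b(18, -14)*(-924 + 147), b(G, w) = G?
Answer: -1129470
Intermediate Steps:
P = -13986 (P = 18*(-924 + 147) = 18*(-777) = -13986)
h = -1143456
h - P = -1143456 - 1*(-13986) = -1143456 + 13986 = -1129470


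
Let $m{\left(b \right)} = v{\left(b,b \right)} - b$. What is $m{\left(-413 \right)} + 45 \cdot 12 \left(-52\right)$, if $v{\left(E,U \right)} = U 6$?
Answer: $-30145$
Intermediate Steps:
$v{\left(E,U \right)} = 6 U$
$m{\left(b \right)} = 5 b$ ($m{\left(b \right)} = 6 b - b = 5 b$)
$m{\left(-413 \right)} + 45 \cdot 12 \left(-52\right) = 5 \left(-413\right) + 45 \cdot 12 \left(-52\right) = -2065 + 540 \left(-52\right) = -2065 - 28080 = -30145$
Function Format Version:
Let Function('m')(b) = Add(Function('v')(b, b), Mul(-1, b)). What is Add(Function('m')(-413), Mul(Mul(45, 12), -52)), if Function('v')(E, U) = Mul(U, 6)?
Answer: -30145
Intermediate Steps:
Function('v')(E, U) = Mul(6, U)
Function('m')(b) = Mul(5, b) (Function('m')(b) = Add(Mul(6, b), Mul(-1, b)) = Mul(5, b))
Add(Function('m')(-413), Mul(Mul(45, 12), -52)) = Add(Mul(5, -413), Mul(Mul(45, 12), -52)) = Add(-2065, Mul(540, -52)) = Add(-2065, -28080) = -30145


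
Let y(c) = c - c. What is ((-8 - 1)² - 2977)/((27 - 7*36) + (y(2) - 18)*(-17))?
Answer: -2896/81 ≈ -35.753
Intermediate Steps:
y(c) = 0
((-8 - 1)² - 2977)/((27 - 7*36) + (y(2) - 18)*(-17)) = ((-8 - 1)² - 2977)/((27 - 7*36) + (0 - 18)*(-17)) = ((-9)² - 2977)/((27 - 252) - 18*(-17)) = (81 - 2977)/(-225 + 306) = -2896/81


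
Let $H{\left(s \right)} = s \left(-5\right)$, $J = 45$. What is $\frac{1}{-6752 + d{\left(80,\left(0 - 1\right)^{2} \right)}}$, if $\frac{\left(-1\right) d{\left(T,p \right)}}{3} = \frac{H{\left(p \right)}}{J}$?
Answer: $- \frac{3}{20255} \approx -0.00014811$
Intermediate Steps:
$H{\left(s \right)} = - 5 s$
$d{\left(T,p \right)} = \frac{p}{3}$ ($d{\left(T,p \right)} = - 3 \frac{\left(-5\right) p}{45} = - 3 - 5 p \frac{1}{45} = - 3 \left(- \frac{p}{9}\right) = \frac{p}{3}$)
$\frac{1}{-6752 + d{\left(80,\left(0 - 1\right)^{2} \right)}} = \frac{1}{-6752 + \frac{\left(0 - 1\right)^{2}}{3}} = \frac{1}{-6752 + \frac{\left(-1\right)^{2}}{3}} = \frac{1}{-6752 + \frac{1}{3} \cdot 1} = \frac{1}{-6752 + \frac{1}{3}} = \frac{1}{- \frac{20255}{3}} = - \frac{3}{20255}$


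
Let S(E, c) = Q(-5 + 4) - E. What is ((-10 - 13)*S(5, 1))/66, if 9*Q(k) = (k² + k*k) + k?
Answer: 46/27 ≈ 1.7037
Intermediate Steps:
Q(k) = k/9 + 2*k²/9 (Q(k) = ((k² + k*k) + k)/9 = ((k² + k²) + k)/9 = (2*k² + k)/9 = (k + 2*k²)/9 = k/9 + 2*k²/9)
S(E, c) = ⅑ - E (S(E, c) = (-5 + 4)*(1 + 2*(-5 + 4))/9 - E = (⅑)*(-1)*(1 + 2*(-1)) - E = (⅑)*(-1)*(1 - 2) - E = (⅑)*(-1)*(-1) - E = ⅑ - E)
((-10 - 13)*S(5, 1))/66 = ((-10 - 13)*(⅑ - 1*5))/66 = -23*(⅑ - 5)*(1/66) = -23*(-44/9)*(1/66) = (1012/9)*(1/66) = 46/27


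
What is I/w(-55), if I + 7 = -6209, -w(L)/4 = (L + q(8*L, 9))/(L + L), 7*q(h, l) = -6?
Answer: 1196580/391 ≈ 3060.3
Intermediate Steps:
q(h, l) = -6/7 (q(h, l) = (1/7)*(-6) = -6/7)
w(L) = -2*(-6/7 + L)/L (w(L) = -4*(L - 6/7)/(L + L) = -4*(-6/7 + L)/(2*L) = -4*(-6/7 + L)*1/(2*L) = -2*(-6/7 + L)/L)
I = -6216 (I = -7 - 6209 = -6216)
I/w(-55) = -6216/(-2 + (12/7)/(-55)) = -6216/(-2 + (12/7)*(-1/55)) = -6216/(-2 - 12/385) = -6216/(-782/385) = -6216*(-385/782) = 1196580/391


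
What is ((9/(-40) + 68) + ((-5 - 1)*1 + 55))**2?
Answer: 21818241/1600 ≈ 13636.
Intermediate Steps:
((9/(-40) + 68) + ((-5 - 1)*1 + 55))**2 = ((9*(-1/40) + 68) + (-6*1 + 55))**2 = ((-9/40 + 68) + (-6 + 55))**2 = (2711/40 + 49)**2 = (4671/40)**2 = 21818241/1600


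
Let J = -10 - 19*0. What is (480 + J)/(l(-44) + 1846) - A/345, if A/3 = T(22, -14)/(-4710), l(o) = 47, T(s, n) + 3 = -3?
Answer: 42427357/170890575 ≈ 0.24827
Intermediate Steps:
T(s, n) = -6 (T(s, n) = -3 - 3 = -6)
J = -10 (J = -10 + 0 = -10)
A = 3/785 (A = 3*(-6/(-4710)) = 3*(-6*(-1/4710)) = 3*(1/785) = 3/785 ≈ 0.0038217)
(480 + J)/(l(-44) + 1846) - A/345 = (480 - 10)/(47 + 1846) - 3/(785*345) = 470/1893 - 3/(785*345) = 470*(1/1893) - 1*1/90275 = 470/1893 - 1/90275 = 42427357/170890575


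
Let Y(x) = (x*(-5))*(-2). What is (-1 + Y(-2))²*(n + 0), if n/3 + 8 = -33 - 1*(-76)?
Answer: 46305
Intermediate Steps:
Y(x) = 10*x (Y(x) = -5*x*(-2) = 10*x)
n = 105 (n = -24 + 3*(-33 - 1*(-76)) = -24 + 3*(-33 + 76) = -24 + 3*43 = -24 + 129 = 105)
(-1 + Y(-2))²*(n + 0) = (-1 + 10*(-2))²*(105 + 0) = (-1 - 20)²*105 = (-21)²*105 = 441*105 = 46305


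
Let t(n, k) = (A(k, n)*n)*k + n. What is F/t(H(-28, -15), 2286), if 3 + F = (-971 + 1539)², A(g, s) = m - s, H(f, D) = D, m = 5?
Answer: -24817/52755 ≈ -0.47042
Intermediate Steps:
A(g, s) = 5 - s
t(n, k) = n + k*n*(5 - n) (t(n, k) = ((5 - n)*n)*k + n = (n*(5 - n))*k + n = k*n*(5 - n) + n = n + k*n*(5 - n))
F = 322621 (F = -3 + (-971 + 1539)² = -3 + 568² = -3 + 322624 = 322621)
F/t(H(-28, -15), 2286) = 322621/((-1*(-15)*(-1 + 2286*(-5 - 15)))) = 322621/((-1*(-15)*(-1 + 2286*(-20)))) = 322621/((-1*(-15)*(-1 - 45720))) = 322621/((-1*(-15)*(-45721))) = 322621/(-685815) = 322621*(-1/685815) = -24817/52755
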